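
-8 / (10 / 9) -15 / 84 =-1033 / 140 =-7.38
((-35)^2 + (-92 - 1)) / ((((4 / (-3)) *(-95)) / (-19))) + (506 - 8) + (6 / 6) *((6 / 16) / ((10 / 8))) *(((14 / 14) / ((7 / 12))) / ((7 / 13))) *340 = 159969 / 245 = 652.93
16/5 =3.20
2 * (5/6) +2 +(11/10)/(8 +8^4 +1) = 451583/123150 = 3.67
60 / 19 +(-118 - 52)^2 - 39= 548419 / 19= 28864.16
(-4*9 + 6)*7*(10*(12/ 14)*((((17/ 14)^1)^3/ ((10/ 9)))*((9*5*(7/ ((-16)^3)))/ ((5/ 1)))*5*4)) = 89539425/ 100352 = 892.25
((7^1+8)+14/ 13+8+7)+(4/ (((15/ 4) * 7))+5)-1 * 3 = 45358/ 1365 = 33.23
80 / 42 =40 / 21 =1.90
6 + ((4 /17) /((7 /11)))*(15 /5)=846 /119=7.11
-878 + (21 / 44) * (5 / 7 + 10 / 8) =-14033 / 16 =-877.06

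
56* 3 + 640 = 808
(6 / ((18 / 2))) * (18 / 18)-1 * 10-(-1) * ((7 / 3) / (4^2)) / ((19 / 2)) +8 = -601 / 456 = -1.32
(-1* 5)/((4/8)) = -10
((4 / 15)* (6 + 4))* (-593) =-1581.33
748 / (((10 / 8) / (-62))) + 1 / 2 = -371003 / 10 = -37100.30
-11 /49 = -0.22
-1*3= -3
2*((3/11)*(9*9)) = 486/11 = 44.18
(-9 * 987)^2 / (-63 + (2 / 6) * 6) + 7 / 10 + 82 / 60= -1183613444 / 915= -1293566.61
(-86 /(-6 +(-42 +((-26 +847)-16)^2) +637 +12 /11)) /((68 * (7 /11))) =-5203 /1698074308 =-0.00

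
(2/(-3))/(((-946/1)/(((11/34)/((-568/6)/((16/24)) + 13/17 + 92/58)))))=-29/17762526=-0.00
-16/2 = -8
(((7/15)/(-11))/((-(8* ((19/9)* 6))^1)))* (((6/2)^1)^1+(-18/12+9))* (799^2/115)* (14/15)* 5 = 218971543/1922800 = 113.88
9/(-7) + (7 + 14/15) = 698/105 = 6.65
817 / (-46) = -817 / 46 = -17.76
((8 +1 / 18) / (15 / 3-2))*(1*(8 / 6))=290 / 81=3.58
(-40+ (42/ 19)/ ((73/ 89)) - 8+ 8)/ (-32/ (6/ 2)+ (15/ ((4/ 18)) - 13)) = -310452/ 364781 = -0.85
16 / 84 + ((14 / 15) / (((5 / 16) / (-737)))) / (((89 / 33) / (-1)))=38144228 / 46725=816.36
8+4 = 12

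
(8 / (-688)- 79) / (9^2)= -755 / 774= -0.98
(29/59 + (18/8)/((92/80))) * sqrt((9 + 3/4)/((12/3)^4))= 1661 * sqrt(39)/21712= 0.48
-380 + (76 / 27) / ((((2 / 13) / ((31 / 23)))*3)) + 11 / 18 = -1382975 / 3726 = -371.17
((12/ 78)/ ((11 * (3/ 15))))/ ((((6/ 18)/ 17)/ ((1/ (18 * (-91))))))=-85/ 39039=-0.00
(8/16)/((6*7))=1/84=0.01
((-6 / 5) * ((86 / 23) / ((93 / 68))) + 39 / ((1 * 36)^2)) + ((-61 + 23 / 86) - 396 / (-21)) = -20918842787 / 463564080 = -45.13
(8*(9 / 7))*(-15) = -1080 / 7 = -154.29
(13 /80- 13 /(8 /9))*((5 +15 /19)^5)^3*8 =-483307613201390820700000000000000 /15181127029874798299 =-31836082541849.12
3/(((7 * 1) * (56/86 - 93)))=-129/27797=-0.00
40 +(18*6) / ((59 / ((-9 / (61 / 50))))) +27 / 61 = 96953 / 3599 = 26.94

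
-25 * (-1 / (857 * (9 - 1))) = 25 / 6856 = 0.00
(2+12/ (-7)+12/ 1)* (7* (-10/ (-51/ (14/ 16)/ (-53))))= -782.01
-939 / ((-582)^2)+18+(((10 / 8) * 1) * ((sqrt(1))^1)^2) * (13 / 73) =75086509 / 4121142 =18.22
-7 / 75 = -0.09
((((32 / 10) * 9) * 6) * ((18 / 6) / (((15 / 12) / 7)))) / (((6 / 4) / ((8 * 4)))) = 1548288 / 25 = 61931.52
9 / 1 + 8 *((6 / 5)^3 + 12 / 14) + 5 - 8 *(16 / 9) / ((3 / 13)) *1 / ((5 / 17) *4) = -418258 / 23625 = -17.70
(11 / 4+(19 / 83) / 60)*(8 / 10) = 13714 / 6225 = 2.20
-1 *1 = -1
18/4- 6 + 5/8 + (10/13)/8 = -81/104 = -0.78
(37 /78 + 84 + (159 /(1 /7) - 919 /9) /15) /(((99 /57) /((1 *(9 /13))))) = 60.53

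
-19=-19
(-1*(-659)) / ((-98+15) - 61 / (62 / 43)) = -40858 / 7769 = -5.26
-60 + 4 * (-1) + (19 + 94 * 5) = 425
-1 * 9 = -9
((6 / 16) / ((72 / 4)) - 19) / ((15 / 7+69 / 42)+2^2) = -6377 / 2616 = -2.44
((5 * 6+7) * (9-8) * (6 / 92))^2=12321 / 2116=5.82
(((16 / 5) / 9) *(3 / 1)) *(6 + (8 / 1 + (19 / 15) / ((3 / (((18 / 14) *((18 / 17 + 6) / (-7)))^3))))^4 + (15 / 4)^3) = 18367181909485482197250508181911119959983 / 6697169138290685879316597298571289660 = 2742.53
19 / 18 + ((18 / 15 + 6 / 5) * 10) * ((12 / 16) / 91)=2053 / 1638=1.25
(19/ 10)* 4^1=38/ 5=7.60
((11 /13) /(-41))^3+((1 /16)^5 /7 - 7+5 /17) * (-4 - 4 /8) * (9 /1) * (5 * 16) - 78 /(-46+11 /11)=769777744129369577521 /35426624476938240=21728.79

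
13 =13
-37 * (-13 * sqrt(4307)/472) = 481 * sqrt(4307)/472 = 66.88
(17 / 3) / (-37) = -17 / 111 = -0.15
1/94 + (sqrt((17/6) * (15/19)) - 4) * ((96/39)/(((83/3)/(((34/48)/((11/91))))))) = -178063/85822 + 238 * sqrt(3230)/17347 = -1.30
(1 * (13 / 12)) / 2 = 13 / 24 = 0.54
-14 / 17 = -0.82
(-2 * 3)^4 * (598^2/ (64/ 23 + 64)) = 55518021/ 8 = 6939752.62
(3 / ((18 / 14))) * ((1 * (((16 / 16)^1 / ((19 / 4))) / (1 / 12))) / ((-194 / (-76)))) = 224 / 97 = 2.31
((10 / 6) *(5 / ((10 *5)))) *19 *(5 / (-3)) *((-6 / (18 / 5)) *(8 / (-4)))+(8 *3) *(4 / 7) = -733 / 189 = -3.88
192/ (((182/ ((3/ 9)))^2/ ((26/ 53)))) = 32/ 101283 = 0.00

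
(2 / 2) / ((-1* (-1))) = 1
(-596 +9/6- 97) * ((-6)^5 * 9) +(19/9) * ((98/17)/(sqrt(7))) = 266 * sqrt(7)/153 +48393936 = 48393940.60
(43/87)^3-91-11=-67087799/658503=-101.88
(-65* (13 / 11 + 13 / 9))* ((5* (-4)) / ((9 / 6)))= 676000 / 297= 2276.09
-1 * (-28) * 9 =252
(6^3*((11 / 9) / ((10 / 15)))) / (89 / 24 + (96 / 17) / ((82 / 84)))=41.71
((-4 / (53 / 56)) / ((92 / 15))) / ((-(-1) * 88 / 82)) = -8610 / 13409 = -0.64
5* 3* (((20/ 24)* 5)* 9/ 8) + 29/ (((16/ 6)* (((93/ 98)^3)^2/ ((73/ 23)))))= 9330946972825801/ 79364129169744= 117.57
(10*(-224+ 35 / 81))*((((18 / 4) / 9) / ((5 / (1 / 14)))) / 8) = -2587 / 1296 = -2.00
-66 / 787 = -0.08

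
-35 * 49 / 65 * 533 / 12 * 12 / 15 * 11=-154693 / 15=-10312.87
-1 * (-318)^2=-101124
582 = 582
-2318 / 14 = -1159 / 7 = -165.57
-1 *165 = -165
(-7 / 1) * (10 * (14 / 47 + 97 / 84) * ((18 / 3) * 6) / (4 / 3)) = -258075 / 94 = -2745.48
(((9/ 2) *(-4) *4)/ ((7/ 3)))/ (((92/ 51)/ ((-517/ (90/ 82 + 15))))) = 884493/ 1610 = 549.37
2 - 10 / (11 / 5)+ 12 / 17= -344 / 187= -1.84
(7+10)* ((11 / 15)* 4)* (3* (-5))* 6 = -4488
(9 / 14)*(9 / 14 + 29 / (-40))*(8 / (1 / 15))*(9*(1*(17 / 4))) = -95013 / 392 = -242.38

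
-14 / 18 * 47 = -329 / 9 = -36.56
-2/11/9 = -2/99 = -0.02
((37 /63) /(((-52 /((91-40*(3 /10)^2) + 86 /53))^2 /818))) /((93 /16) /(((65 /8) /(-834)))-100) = -8422048407373 /4166886218040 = -2.02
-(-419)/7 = 419/7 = 59.86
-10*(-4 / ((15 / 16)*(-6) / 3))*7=-448 / 3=-149.33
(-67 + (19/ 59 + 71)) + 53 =3382/ 59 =57.32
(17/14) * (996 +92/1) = 9248/7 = 1321.14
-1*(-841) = 841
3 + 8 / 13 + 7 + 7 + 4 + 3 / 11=3130 / 143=21.89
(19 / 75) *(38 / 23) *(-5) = -2.09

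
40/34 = 1.18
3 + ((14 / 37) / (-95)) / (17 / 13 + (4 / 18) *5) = 2982597 / 994745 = 3.00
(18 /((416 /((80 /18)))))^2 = 25 /676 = 0.04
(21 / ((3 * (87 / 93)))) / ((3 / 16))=3472 / 87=39.91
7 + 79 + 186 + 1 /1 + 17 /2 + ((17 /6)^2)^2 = 448345 /1296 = 345.95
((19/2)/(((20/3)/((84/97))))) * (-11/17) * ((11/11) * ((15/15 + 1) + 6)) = -52668/8245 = -6.39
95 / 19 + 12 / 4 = 8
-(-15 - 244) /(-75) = -3.45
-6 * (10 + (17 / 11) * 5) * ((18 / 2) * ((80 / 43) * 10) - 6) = -8122140 / 473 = -17171.54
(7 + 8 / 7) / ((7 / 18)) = 1026 / 49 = 20.94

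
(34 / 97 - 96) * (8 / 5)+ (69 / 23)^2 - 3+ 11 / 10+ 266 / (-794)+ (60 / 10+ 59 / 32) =-852930837 / 6161440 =-138.43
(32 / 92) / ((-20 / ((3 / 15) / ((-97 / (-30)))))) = -12 / 11155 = -0.00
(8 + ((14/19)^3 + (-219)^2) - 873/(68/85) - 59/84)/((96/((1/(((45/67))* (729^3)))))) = 226198052981/120535905200553360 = 0.00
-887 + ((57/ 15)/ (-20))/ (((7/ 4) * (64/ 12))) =-2483657/ 2800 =-887.02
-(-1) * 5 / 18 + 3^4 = 1463 / 18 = 81.28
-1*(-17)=17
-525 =-525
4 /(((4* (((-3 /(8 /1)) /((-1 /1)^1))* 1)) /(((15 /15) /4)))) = 2 /3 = 0.67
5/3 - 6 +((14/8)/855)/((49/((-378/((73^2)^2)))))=-70143655279/16186997370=-4.33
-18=-18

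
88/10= 44/5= 8.80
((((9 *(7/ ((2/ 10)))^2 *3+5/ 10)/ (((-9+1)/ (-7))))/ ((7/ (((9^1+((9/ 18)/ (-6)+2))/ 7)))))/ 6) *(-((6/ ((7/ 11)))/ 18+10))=-1915137601/ 169344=-11309.16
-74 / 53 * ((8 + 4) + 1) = -962 / 53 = -18.15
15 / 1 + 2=17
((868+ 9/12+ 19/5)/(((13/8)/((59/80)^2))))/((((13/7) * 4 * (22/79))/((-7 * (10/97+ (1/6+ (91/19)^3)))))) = -6892367935788505779/63325975398400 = -108839.51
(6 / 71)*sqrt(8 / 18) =0.06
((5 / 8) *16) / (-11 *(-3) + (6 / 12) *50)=5 / 29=0.17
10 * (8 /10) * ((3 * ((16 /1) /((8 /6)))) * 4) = 1152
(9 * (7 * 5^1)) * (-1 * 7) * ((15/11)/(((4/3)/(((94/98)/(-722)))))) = 95175/31768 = 3.00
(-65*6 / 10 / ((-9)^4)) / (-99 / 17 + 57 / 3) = -221 / 489888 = -0.00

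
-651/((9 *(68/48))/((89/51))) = -77252/867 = -89.10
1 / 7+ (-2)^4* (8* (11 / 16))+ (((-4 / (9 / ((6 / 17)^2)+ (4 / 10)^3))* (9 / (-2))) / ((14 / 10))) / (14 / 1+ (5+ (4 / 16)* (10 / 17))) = 4841534573 / 54922483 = 88.15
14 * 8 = 112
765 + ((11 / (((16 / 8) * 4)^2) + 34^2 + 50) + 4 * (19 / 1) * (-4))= 106699 / 64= 1667.17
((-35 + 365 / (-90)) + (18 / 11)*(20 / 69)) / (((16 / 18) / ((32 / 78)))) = -175699 / 9867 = -17.81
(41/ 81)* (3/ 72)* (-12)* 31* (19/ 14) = -24149/ 2268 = -10.65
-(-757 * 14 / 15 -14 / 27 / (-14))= 95377 / 135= 706.50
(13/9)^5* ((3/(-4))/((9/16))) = -1485172/177147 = -8.38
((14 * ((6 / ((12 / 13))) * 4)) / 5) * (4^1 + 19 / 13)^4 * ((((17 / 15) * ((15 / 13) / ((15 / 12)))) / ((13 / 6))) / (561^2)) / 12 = 1423054136 / 171843682725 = 0.01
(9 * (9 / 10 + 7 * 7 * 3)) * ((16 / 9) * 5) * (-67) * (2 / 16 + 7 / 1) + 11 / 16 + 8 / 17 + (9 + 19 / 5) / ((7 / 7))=-7681670377 / 1360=-5648287.04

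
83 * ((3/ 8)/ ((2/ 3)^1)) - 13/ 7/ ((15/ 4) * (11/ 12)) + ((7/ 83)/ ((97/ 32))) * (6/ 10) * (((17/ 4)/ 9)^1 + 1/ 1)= 6869557427/ 148782480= 46.17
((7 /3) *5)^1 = 35 /3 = 11.67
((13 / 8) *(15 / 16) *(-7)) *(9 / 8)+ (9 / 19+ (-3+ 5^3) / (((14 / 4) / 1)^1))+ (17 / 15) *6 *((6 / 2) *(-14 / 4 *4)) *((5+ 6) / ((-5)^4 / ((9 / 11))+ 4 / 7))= 37086534011 / 1929159680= 19.22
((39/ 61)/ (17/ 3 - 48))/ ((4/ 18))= -1053/ 15494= -0.07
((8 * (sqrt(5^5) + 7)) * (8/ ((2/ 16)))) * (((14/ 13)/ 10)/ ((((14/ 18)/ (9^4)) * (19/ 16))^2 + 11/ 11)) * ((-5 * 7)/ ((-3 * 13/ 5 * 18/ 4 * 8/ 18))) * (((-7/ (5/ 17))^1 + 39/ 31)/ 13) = -13492.99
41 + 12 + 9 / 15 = 268 / 5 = 53.60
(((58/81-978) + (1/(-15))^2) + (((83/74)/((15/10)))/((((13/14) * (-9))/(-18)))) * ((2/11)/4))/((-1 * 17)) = 10470057031/182142675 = 57.48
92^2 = 8464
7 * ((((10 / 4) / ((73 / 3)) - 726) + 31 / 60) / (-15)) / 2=22240169 / 131400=169.26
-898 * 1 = -898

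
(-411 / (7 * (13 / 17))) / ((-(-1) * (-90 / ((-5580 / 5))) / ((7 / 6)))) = -72199 / 65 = -1110.75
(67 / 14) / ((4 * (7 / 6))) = 201 / 196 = 1.03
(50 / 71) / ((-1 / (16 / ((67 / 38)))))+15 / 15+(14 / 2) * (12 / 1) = 373945 / 4757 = 78.61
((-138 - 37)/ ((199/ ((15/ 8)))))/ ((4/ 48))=-19.79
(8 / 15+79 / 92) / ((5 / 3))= 1921 / 2300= 0.84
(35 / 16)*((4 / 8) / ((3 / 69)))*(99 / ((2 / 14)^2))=3905055 / 32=122032.97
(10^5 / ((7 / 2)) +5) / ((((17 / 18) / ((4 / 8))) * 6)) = 600105 / 238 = 2521.45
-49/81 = -0.60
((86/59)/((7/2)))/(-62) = -86/12803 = -0.01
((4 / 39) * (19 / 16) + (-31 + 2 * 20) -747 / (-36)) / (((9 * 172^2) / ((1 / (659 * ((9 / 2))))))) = 1165 / 30793704552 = 0.00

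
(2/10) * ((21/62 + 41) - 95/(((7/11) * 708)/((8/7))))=22099319/2688630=8.22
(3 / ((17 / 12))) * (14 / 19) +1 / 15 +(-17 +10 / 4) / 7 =-30143 / 67830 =-0.44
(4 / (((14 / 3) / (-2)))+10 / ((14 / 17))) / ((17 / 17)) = 73 / 7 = 10.43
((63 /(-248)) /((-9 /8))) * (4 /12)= 7 /93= 0.08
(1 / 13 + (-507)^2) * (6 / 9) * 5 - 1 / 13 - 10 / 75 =55693953 / 65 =856830.05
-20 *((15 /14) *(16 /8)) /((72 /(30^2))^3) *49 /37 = -8203125 /74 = -110853.04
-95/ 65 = -19/ 13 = -1.46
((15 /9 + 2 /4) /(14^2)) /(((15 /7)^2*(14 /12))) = 13 /6300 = 0.00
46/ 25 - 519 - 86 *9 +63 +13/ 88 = -2701627/ 2200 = -1228.01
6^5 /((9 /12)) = 10368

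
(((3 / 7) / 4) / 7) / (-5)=-3 / 980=-0.00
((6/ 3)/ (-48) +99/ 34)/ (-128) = -1171/ 52224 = -0.02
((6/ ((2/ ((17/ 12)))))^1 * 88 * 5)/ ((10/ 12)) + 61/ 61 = 2245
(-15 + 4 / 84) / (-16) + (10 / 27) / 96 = 0.94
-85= -85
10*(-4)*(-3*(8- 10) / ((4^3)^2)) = -15 / 256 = -0.06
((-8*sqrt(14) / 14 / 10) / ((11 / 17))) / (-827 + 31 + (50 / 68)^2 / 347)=13638488*sqrt(14) / 122930672095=0.00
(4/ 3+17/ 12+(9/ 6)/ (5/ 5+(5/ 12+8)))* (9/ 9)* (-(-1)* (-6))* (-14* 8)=220920/ 113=1955.04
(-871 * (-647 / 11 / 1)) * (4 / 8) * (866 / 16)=244011521 / 176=1386429.10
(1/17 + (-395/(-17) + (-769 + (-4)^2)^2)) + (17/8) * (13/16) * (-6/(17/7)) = 616926495/1088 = 567028.03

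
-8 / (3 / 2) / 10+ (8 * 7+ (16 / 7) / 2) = 5944 / 105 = 56.61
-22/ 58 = -11/ 29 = -0.38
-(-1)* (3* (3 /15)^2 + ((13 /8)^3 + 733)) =9438861 /12800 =737.41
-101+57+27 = -17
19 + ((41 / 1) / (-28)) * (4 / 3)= 17.05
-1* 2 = -2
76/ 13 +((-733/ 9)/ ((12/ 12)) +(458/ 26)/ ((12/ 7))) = -65.32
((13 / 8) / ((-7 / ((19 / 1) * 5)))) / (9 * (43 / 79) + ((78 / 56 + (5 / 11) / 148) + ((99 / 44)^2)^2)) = -1270686560 / 1839377807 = -0.69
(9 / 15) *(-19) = -57 / 5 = -11.40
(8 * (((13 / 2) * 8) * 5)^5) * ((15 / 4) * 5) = 178220640000000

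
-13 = -13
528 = 528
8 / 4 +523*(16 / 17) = 8402 / 17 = 494.24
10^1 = 10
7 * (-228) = -1596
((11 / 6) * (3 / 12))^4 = 14641 / 331776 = 0.04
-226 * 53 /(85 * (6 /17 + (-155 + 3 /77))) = 461153 /505955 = 0.91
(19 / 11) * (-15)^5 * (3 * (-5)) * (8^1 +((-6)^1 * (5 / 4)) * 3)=-285283380.68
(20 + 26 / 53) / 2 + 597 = 32184 / 53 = 607.25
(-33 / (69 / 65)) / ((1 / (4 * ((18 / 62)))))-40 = -54260 / 713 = -76.10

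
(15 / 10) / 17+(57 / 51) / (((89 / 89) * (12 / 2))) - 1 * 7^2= -48.73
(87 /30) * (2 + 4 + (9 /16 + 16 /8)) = 3973 /160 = 24.83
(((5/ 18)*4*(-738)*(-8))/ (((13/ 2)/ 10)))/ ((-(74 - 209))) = 26240/ 351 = 74.76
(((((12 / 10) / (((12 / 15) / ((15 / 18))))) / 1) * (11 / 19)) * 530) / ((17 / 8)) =58300 / 323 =180.50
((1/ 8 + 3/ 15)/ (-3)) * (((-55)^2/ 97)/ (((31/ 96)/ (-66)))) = 2076360/ 3007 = 690.51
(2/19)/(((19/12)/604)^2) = 105067008/6859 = 15318.12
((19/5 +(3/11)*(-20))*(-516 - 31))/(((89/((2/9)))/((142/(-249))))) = -14136668/10969695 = -1.29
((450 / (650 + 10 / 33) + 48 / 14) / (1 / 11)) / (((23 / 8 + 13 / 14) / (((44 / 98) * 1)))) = 5.35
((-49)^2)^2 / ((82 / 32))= 92236816 / 41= 2249678.44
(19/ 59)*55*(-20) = -20900/ 59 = -354.24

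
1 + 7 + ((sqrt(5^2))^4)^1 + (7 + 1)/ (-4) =631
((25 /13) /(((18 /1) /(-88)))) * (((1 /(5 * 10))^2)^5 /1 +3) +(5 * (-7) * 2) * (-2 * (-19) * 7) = -2130703125000000000011 /114257812500000000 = -18648.21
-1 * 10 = -10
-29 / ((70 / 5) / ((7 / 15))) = -29 / 30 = -0.97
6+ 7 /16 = 103 /16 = 6.44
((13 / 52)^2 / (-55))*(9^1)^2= -81 / 880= -0.09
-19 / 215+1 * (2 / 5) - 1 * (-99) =21352 / 215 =99.31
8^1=8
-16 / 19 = -0.84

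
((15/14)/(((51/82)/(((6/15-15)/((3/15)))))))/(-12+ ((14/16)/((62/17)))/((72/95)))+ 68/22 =7566879874/546165851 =13.85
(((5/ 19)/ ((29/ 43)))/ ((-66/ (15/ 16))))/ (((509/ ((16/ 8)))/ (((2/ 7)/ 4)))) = -1075/ 691050976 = -0.00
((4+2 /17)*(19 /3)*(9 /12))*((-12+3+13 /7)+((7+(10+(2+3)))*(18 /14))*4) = 35245 /17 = 2073.24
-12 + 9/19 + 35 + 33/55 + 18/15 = 25.27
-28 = -28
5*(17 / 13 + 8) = 605 / 13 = 46.54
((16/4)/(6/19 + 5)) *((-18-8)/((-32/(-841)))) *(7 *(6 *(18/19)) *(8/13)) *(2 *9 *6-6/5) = -679030128/505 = -1344614.11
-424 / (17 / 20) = -8480 / 17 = -498.82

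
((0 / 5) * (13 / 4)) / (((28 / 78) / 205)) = 0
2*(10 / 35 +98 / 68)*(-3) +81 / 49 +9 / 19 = -130329 / 15827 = -8.23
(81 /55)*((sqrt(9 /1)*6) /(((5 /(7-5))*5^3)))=2916 /34375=0.08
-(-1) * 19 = 19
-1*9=-9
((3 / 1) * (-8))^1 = -24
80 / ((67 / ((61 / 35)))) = 976 / 469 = 2.08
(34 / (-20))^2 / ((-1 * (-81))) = 289 / 8100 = 0.04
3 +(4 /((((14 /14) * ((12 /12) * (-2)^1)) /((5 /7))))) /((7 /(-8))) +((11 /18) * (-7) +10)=10.35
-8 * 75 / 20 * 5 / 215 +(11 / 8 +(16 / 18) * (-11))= -28175 / 3096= -9.10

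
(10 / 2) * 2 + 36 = 46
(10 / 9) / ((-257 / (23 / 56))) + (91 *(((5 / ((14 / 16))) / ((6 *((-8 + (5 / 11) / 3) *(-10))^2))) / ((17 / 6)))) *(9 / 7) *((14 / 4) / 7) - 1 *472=-174298164317779 / 369276880140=-472.00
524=524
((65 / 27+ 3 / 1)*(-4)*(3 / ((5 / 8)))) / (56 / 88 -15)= 25696 / 3555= 7.23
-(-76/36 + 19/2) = -133/18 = -7.39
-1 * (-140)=140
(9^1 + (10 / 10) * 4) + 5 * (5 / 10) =31 / 2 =15.50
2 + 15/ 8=3.88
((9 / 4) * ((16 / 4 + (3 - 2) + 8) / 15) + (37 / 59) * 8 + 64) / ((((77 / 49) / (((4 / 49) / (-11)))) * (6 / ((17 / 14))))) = -0.07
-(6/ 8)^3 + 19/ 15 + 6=6571/ 960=6.84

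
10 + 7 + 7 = 24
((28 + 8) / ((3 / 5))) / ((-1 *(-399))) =20 / 133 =0.15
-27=-27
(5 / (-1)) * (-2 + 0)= 10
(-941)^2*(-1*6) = -5312886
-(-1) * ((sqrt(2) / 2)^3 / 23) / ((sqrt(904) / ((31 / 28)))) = 31 * sqrt(113) / 582176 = 0.00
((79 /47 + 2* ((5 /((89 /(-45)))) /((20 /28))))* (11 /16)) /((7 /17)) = -4222273 /468496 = -9.01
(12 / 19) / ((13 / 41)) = 492 / 247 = 1.99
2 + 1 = 3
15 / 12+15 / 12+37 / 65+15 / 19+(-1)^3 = 2.86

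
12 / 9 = 4 / 3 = 1.33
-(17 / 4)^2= -289 / 16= -18.06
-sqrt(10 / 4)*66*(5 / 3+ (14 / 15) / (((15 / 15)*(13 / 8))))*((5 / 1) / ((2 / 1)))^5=-3004375*sqrt(10) / 416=-22838.14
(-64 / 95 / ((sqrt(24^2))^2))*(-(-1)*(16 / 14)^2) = -64 / 41895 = -0.00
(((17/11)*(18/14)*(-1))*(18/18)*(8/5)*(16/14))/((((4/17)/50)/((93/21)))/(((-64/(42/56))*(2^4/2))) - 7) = 26421166080/50902308919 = 0.52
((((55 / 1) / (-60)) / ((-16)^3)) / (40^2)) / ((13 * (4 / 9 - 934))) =-0.00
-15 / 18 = -5 / 6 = -0.83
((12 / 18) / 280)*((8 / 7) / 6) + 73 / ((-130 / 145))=-4667959 / 57330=-81.42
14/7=2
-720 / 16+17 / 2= -73 / 2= -36.50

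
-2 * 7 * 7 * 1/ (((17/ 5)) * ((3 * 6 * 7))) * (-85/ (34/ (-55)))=-9625/ 306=-31.45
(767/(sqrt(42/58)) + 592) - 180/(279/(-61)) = 19572/31 + 767* sqrt(609)/21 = 1532.69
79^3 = 493039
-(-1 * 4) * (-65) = -260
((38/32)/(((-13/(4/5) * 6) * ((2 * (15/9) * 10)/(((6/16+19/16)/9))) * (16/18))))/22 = -19/5857280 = -0.00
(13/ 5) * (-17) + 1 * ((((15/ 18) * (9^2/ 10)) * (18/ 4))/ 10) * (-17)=-7667/ 80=-95.84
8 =8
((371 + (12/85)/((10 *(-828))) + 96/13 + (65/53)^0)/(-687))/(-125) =289261787/65475393750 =0.00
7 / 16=0.44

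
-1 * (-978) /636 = 1.54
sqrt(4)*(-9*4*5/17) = -360/17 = -21.18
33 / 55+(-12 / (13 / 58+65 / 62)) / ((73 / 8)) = -22623 / 52195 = -0.43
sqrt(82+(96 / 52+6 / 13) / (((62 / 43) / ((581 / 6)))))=3 * sqrt(17105738) / 806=15.39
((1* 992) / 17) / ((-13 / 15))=-14880 / 221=-67.33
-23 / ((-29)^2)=-0.03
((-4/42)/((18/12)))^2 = 16/3969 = 0.00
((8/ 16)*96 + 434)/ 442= 241/ 221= 1.09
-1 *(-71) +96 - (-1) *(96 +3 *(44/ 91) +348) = 55733/ 91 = 612.45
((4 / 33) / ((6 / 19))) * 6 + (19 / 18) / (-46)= 2.28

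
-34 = -34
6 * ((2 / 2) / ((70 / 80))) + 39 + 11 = 398 / 7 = 56.86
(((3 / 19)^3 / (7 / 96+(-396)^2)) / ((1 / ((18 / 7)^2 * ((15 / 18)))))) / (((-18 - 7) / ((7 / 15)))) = -0.00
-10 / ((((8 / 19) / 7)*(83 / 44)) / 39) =-285285 / 83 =-3437.17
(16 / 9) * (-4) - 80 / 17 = -1808 / 153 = -11.82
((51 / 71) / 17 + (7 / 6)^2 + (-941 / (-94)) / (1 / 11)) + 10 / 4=13697497 / 120132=114.02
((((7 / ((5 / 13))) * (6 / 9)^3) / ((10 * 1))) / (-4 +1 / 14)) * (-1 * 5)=5096 / 7425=0.69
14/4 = 7/2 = 3.50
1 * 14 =14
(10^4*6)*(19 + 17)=2160000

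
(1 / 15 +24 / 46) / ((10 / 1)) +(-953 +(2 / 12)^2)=-952.91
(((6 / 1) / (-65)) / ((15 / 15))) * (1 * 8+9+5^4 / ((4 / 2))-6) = -1941 / 65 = -29.86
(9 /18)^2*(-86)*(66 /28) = -1419 /28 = -50.68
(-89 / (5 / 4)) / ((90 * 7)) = -178 / 1575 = -0.11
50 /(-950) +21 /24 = 125 /152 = 0.82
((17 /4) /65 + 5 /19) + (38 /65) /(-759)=1228969 /3749460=0.33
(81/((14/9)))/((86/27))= 19683/1204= 16.35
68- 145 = -77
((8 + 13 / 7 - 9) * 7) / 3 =2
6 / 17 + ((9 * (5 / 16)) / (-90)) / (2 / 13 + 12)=30115 / 85952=0.35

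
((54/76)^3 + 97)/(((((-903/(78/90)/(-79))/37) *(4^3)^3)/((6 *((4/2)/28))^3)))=87000344457/1060775038812160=0.00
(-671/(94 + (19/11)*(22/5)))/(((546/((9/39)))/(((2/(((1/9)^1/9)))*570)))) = -77450175/300482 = -257.75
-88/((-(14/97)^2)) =206998/49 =4224.45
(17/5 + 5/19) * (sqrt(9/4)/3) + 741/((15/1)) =4867/95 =51.23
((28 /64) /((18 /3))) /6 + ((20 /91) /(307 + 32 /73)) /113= 538770181 /44310022848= 0.01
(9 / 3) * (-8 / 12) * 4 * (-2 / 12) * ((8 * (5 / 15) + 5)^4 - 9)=1116448 / 243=4594.44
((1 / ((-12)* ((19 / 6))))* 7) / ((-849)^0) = -7 / 38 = -0.18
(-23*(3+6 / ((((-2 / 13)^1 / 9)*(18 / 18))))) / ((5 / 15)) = 24012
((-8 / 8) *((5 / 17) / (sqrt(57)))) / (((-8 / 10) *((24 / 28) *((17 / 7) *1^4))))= 1225 *sqrt(57) / 395352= 0.02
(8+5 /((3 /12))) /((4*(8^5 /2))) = 7 /16384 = 0.00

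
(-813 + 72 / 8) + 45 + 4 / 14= -758.71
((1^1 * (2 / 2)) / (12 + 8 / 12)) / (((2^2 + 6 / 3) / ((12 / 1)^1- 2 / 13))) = 77 / 494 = 0.16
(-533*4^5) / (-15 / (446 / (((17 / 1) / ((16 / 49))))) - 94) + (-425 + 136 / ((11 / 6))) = 40205715171 / 7516069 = 5349.30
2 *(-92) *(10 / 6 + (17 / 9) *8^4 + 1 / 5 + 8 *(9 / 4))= -64225936 / 45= -1427243.02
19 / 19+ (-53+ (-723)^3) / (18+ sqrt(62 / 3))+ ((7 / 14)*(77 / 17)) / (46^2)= -146826103526601 / 6546904+ 37793312*sqrt(186) / 91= -16762711.00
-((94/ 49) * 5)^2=-220900/ 2401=-92.00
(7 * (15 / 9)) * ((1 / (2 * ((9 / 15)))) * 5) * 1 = 875 / 18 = 48.61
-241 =-241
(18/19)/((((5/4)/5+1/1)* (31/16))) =1152/2945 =0.39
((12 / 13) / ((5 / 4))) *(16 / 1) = 768 / 65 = 11.82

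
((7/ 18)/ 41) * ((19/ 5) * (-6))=-133/ 615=-0.22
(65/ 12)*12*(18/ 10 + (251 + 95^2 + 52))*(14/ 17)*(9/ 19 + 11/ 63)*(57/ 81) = 941190224/ 4131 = 227835.93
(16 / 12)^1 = 1.33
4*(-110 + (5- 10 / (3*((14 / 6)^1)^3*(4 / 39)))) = -147570 / 343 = -430.23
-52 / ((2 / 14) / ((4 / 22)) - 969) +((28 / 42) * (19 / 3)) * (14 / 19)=386092 / 121995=3.16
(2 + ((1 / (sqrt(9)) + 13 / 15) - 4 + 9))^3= 68921 / 125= 551.37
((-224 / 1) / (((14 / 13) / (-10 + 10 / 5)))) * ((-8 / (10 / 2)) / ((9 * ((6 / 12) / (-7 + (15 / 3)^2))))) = -53248 / 5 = -10649.60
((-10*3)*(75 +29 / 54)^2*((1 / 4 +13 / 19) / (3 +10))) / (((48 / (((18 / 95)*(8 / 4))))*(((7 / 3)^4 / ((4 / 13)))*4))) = -1181315111 / 4687443488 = -0.25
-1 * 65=-65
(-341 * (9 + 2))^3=-52776573751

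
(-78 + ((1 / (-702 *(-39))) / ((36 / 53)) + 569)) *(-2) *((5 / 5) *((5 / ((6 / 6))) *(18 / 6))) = -2419667905 / 164268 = -14730.00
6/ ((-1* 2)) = -3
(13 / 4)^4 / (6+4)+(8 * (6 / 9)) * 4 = 249523 / 7680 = 32.49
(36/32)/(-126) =-1/112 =-0.01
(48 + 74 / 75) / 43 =3674 / 3225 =1.14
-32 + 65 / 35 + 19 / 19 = -204 / 7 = -29.14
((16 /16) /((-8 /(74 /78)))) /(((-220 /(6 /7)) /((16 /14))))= 37 /70070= 0.00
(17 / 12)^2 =289 / 144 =2.01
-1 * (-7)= 7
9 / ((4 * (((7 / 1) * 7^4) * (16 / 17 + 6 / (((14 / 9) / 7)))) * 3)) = 51 / 31933300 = 0.00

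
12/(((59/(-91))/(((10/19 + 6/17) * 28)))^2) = 6283719257088/363169249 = 17302.45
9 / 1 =9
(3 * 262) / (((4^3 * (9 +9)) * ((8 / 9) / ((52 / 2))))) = 5109 / 256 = 19.96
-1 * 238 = -238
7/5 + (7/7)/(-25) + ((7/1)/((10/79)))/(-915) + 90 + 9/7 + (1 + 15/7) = 6131387/64050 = 95.73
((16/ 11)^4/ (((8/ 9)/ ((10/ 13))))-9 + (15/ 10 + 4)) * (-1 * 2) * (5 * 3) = -2133435/ 190333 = -11.21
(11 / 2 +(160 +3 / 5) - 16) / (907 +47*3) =1501 / 10480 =0.14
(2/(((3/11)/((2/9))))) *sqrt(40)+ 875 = 88 *sqrt(10)/27+ 875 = 885.31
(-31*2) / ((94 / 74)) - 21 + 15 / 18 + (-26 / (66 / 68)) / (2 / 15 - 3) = -7953883 / 133386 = -59.63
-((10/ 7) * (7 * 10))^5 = -10000000000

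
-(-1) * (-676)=-676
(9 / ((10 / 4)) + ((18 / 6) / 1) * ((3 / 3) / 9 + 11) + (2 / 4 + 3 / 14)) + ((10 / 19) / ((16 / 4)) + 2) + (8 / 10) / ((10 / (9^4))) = 11264951 / 19950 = 564.66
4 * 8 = 32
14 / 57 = 0.25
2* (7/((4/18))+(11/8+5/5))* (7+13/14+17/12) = 212735/336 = 633.14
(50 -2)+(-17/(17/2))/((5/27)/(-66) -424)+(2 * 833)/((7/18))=3273145800/755573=4332.00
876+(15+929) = 1820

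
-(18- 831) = 813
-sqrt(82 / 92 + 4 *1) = -15 *sqrt(46) / 46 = -2.21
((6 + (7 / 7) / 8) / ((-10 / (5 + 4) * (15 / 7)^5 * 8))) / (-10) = 823543 / 540000000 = 0.00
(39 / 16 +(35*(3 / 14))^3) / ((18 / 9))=6789 / 32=212.16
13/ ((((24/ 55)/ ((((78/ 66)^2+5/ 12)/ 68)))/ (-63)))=-50.05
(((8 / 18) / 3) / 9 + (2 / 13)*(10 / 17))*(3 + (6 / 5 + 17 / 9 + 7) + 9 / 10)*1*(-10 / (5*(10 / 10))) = -2.99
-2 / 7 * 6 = -12 / 7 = -1.71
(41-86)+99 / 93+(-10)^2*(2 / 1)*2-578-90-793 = -34253 / 31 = -1104.94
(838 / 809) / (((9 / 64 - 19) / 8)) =-429056 / 976463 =-0.44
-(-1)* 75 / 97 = 75 / 97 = 0.77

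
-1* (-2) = 2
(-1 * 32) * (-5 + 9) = -128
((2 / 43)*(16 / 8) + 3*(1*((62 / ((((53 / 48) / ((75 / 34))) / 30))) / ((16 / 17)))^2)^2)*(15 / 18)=618289093409853594529810 / 1017872049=607433020699690.71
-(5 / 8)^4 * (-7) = 1.07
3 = 3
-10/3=-3.33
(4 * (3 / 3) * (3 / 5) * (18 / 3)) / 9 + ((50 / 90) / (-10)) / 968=139387 / 87120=1.60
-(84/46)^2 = -1764/529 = -3.33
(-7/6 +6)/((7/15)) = 145/14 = 10.36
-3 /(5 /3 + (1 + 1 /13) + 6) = -117 /341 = -0.34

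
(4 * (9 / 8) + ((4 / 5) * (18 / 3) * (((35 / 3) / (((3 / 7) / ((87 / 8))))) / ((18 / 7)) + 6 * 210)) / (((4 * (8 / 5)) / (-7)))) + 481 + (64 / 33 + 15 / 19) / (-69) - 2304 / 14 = -133706082305 / 19381824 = -6898.53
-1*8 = -8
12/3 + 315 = 319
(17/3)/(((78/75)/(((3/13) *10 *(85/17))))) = 10625/169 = 62.87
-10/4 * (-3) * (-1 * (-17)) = 255/2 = 127.50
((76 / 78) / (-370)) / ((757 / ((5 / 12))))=-19 / 13108212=-0.00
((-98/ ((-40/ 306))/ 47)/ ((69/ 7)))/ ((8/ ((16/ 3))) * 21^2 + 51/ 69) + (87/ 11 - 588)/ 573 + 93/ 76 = 244338451773/ 1143089347180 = 0.21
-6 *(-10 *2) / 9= 40 / 3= 13.33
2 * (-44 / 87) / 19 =-0.05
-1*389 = -389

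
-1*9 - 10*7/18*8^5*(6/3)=-2293841/9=-254871.22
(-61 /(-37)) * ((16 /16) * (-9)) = -549 /37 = -14.84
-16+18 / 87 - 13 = -835 / 29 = -28.79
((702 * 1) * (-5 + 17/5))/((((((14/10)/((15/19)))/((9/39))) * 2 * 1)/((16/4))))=-38880/133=-292.33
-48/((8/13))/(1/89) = -6942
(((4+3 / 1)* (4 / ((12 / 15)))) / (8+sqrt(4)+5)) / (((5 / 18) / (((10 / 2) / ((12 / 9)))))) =63 / 2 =31.50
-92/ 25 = -3.68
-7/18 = -0.39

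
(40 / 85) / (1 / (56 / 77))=64 / 187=0.34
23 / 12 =1.92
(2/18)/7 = 1/63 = 0.02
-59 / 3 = -19.67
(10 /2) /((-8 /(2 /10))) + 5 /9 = 31 /72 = 0.43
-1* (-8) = 8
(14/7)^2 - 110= -106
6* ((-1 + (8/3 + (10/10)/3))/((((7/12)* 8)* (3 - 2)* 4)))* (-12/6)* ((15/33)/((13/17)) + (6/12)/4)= -7407/8008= -0.92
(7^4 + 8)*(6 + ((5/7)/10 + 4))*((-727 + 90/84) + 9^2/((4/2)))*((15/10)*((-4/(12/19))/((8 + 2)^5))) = 15482452689/9800000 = 1579.84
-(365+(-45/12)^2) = -6065/16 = -379.06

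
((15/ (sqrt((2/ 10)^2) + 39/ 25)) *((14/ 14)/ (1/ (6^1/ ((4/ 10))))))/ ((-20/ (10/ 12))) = -1875/ 352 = -5.33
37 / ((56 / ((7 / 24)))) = 37 / 192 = 0.19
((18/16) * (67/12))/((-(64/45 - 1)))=-9045/608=-14.88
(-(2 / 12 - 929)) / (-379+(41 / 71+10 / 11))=-4352513 / 1769028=-2.46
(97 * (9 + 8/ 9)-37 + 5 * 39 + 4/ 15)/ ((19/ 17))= 854879/ 855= 999.86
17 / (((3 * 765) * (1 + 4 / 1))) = 1 / 675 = 0.00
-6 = -6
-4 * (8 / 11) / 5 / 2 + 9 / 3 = 149 / 55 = 2.71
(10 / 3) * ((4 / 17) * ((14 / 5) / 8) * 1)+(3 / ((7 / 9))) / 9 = 251 / 357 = 0.70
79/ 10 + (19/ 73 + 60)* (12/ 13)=602851/ 9490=63.52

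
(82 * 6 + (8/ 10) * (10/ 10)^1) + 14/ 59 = 145446/ 295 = 493.04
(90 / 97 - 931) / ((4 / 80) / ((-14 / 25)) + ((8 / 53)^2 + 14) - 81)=14191494968 / 1023333413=13.87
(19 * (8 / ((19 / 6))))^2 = 2304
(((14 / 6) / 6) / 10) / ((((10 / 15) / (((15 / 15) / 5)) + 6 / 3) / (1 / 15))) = 0.00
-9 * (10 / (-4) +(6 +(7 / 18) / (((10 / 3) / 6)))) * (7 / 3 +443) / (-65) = 84168 / 325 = 258.98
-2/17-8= -138/17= -8.12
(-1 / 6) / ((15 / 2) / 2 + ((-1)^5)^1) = -2 / 33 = -0.06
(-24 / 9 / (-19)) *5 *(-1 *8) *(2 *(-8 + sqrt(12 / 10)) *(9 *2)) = 1395.45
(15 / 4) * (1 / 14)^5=15 / 2151296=0.00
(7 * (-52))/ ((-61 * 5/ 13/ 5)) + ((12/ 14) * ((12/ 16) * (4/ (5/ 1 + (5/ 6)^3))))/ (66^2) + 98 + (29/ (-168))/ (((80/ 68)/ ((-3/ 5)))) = 1749838148833/ 9961397600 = 175.66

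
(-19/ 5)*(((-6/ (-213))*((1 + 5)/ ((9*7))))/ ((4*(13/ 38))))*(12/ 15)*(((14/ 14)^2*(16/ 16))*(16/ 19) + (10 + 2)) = -37088/ 484575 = -0.08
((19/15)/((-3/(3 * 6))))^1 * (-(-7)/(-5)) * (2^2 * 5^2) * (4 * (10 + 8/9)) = 417088/9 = 46343.11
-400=-400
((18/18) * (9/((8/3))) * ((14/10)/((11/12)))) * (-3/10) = -1701/1100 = -1.55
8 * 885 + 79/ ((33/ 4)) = 233956/ 33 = 7089.58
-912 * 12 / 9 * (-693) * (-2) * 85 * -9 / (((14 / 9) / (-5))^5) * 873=-927229060760062500 / 2401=-386184531761791.96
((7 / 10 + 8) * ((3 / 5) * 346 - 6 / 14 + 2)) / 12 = 212309 / 1400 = 151.65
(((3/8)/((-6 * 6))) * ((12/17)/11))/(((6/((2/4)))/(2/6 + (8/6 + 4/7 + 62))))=-1349/376992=-0.00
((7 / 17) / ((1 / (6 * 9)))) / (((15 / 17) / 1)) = 126 / 5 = 25.20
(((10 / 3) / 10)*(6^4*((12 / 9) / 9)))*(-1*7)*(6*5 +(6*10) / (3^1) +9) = -26432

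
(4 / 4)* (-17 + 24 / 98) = -821 / 49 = -16.76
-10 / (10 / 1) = -1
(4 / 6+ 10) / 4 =8 / 3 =2.67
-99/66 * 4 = -6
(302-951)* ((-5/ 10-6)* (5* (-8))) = -168740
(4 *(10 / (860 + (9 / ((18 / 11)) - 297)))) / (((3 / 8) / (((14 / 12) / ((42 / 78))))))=4160 / 10233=0.41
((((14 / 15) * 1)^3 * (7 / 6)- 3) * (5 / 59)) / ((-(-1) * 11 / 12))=-83084 / 438075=-0.19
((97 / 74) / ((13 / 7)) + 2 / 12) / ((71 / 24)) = 10072 / 34151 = 0.29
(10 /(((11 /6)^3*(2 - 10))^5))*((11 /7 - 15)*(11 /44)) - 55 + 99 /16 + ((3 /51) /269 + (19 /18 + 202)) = 2970012293245165301696419 /19255376325767674199184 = 154.24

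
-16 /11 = -1.45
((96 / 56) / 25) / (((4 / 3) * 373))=9 / 65275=0.00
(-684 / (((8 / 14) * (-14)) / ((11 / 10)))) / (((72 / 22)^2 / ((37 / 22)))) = 85063 / 5760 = 14.77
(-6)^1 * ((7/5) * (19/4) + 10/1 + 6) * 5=-1359/2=-679.50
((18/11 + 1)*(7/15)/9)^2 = 41209/2205225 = 0.02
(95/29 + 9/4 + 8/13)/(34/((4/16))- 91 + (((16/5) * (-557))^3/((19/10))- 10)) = -4398975/2134798385017948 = -0.00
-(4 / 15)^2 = -16 / 225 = -0.07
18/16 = 9/8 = 1.12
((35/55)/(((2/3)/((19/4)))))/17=399/1496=0.27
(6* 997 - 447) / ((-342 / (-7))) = 4305 / 38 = 113.29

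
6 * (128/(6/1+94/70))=26880/257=104.59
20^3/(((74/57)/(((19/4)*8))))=8664000/37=234162.16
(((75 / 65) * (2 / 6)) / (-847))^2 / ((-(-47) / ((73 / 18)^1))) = 1825 / 102570834366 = 0.00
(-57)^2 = 3249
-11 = -11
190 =190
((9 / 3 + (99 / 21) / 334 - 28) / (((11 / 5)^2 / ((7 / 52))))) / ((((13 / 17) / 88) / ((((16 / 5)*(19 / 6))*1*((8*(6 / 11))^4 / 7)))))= -1335504816046080 / 31817396611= -41974.04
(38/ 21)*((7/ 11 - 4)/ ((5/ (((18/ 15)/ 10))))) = -0.15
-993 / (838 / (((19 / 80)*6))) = -56601 / 33520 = -1.69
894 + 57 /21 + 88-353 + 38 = 4688 /7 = 669.71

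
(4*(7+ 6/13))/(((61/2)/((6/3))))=1552/793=1.96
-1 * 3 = -3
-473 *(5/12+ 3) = -19393/12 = -1616.08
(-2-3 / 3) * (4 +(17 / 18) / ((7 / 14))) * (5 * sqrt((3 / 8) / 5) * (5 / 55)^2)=-53 * sqrt(30) / 1452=-0.20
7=7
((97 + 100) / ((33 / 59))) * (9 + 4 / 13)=3278.28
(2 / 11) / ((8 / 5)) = 5 / 44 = 0.11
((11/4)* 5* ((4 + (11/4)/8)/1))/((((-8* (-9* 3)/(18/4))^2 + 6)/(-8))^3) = -139/56029050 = -0.00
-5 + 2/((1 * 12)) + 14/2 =13/6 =2.17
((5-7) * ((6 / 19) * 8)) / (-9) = 32 / 57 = 0.56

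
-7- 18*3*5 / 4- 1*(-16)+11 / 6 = -170 / 3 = -56.67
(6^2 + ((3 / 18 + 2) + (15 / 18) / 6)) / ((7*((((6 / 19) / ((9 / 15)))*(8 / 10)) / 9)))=3743 / 32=116.97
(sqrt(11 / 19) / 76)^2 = 11 / 109744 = 0.00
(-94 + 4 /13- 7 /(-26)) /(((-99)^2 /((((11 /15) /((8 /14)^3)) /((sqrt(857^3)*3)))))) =-833147*sqrt(857) /49001027137920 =-0.00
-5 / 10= -1 / 2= -0.50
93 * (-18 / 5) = -334.80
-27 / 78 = -9 / 26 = -0.35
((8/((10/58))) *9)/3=696/5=139.20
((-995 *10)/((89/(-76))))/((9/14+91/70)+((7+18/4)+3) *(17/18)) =50148000/92293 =543.36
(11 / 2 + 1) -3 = 7 / 2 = 3.50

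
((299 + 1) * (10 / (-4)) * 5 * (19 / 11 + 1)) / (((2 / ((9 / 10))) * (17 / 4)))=-202500 / 187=-1082.89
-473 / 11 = -43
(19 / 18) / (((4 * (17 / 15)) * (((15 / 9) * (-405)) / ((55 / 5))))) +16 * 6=5287471 / 55080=96.00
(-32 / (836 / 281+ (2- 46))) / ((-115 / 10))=-2248 / 33143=-0.07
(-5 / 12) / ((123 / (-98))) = 245 / 738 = 0.33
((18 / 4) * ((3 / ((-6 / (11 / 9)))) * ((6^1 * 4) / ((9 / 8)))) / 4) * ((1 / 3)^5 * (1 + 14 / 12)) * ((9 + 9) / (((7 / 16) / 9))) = -9152 / 189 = -48.42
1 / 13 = 0.08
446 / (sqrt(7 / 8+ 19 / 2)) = 138.47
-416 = -416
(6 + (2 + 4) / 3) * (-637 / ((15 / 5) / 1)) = -5096 / 3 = -1698.67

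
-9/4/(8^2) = -9/256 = -0.04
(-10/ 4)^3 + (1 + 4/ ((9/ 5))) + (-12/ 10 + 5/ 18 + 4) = -373/ 40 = -9.32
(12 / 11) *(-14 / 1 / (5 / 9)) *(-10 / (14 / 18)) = 3888 / 11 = 353.45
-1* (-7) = 7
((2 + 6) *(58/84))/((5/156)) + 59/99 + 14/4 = 1222721/6930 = 176.44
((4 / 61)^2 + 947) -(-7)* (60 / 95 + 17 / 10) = 681061391 / 706990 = 963.33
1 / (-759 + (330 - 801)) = -1 / 1230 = -0.00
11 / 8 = 1.38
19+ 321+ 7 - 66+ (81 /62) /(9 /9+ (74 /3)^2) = 95560399 /340070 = 281.00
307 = 307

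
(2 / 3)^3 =8 / 27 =0.30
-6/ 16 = -3/ 8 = -0.38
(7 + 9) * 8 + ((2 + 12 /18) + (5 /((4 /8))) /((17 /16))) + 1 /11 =78635 /561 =140.17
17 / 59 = 0.29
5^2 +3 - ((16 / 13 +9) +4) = 179 / 13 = 13.77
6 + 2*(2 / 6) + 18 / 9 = 26 / 3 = 8.67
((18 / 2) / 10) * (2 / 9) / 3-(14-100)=1291 / 15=86.07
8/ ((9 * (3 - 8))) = -8/ 45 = -0.18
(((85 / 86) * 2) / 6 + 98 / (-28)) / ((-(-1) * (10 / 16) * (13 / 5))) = -3272 / 1677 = -1.95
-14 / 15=-0.93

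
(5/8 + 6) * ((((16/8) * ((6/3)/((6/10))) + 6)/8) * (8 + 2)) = 5035/48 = 104.90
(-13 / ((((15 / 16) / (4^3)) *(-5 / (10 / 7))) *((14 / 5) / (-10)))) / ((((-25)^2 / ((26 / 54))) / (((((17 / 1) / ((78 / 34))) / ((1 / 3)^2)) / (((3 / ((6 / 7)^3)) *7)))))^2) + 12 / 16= 0.75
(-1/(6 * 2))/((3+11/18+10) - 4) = -3/346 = -0.01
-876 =-876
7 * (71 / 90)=497 / 90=5.52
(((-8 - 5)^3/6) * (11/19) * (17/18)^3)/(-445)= 118732471/295857360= 0.40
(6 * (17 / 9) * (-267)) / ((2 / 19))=-28747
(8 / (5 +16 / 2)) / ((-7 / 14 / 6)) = -96 / 13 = -7.38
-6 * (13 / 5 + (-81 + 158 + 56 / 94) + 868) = -1336956 / 235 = -5689.17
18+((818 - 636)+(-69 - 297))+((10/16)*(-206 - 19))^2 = 19609.39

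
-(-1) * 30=30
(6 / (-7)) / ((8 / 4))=-3 / 7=-0.43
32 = 32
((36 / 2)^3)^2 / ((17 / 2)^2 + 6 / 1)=136048896 / 313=434661.01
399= 399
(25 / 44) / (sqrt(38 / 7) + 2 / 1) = -35 / 44 + 5 * sqrt(266) / 88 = 0.13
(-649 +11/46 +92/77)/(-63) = 2293679/223146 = 10.28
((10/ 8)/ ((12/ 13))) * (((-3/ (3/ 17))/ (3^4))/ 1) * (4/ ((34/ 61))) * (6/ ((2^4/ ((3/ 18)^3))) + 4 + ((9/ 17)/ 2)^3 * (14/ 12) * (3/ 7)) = -45005561185/ 5501302272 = -8.18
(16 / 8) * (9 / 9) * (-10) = -20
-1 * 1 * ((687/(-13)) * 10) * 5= 34350/13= 2642.31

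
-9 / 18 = -1 / 2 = -0.50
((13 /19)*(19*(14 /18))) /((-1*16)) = -91 /144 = -0.63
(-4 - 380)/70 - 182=-6562/35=-187.49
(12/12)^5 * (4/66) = 2/33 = 0.06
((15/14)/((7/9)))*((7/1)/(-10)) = -27/28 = -0.96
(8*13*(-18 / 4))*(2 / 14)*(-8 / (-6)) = -624 / 7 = -89.14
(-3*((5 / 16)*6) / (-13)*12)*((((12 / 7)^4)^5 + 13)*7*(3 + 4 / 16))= 5677059.33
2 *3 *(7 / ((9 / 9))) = 42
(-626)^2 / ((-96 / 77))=-7543613 / 24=-314317.21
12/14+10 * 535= 37456/7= 5350.86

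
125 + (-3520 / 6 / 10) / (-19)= 7301 / 57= 128.09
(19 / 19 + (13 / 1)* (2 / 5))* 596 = 18476 / 5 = 3695.20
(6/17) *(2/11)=12/187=0.06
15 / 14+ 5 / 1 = 85 / 14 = 6.07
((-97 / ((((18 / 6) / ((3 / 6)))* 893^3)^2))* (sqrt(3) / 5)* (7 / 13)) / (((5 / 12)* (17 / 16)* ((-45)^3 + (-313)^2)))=-2716* sqrt(3) / 14381768705758932053416425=-0.00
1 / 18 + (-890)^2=792100.06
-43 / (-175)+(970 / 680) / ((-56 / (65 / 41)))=801447 / 3903200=0.21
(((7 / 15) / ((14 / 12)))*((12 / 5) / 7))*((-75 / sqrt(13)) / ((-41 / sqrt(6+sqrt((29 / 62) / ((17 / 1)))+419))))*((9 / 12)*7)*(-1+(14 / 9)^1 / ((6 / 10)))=43*sqrt(13702*sqrt(30566)+6137810900) / 280891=12.00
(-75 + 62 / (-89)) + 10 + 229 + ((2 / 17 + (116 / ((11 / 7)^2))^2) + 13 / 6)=315299141173 / 132910998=2372.26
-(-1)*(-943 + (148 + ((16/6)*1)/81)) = -193177/243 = -794.97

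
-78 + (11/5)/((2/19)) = -571/10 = -57.10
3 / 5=0.60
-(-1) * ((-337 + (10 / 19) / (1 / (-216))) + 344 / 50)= -210807 / 475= -443.80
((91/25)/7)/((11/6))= 78/275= 0.28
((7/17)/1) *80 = 560/17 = 32.94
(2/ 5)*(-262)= -524/ 5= -104.80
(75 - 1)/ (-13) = -74/ 13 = -5.69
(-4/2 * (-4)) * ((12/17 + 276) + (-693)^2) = 65351496/17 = 3844205.65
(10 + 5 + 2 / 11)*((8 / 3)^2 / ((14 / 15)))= 26720 / 231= 115.67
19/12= 1.58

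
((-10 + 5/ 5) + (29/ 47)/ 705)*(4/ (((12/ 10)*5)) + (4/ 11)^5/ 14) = -19222347500/ 3201854931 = -6.00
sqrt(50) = 7.07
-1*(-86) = 86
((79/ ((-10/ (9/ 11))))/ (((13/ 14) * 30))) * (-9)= 2.09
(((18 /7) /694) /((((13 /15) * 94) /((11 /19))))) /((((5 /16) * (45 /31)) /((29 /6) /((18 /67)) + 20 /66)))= 1347446 /1268921745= 0.00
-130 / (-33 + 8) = 26 / 5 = 5.20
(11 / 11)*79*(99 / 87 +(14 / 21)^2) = 32627 / 261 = 125.01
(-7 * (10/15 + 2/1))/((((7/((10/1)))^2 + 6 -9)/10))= 56000/753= 74.37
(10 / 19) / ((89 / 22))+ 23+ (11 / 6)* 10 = 210344 / 5073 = 41.46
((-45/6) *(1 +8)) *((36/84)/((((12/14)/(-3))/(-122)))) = -24705/2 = -12352.50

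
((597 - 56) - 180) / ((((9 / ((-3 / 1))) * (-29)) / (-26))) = -9386 / 87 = -107.89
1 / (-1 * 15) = -1 / 15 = -0.07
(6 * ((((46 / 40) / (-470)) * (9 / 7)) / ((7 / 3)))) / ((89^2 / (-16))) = 7452 / 456051575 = 0.00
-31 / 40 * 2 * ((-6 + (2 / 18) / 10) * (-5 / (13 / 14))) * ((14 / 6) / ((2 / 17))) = -13918597 / 14040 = -991.35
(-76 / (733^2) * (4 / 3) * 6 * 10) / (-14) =3040 / 3761023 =0.00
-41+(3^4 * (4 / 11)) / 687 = -103171 / 2519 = -40.96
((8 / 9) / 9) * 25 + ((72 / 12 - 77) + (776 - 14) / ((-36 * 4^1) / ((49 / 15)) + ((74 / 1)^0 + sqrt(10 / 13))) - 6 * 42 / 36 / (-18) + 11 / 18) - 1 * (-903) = 1278607036415 / 1563520401 - 609854 * sqrt(130) / 19302721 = 817.41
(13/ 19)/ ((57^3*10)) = 13/ 35186670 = 0.00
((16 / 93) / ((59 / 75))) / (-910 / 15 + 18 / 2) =-240 / 56699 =-0.00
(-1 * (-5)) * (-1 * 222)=-1110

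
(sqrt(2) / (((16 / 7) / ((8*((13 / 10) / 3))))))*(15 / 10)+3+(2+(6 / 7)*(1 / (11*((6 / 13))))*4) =91*sqrt(2) / 40+437 / 77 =8.89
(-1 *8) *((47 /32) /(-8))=47 /32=1.47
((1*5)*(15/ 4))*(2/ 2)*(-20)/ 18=-125/ 6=-20.83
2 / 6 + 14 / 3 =5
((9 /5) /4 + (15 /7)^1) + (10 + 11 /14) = 1873 /140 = 13.38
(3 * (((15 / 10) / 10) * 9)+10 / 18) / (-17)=-829 / 3060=-0.27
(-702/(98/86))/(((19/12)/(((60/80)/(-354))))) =45279/54929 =0.82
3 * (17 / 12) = 17 / 4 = 4.25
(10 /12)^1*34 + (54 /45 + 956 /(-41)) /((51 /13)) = 237283 /10455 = 22.70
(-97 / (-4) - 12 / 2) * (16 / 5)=292 / 5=58.40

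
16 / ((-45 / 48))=-256 / 15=-17.07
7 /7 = 1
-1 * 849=-849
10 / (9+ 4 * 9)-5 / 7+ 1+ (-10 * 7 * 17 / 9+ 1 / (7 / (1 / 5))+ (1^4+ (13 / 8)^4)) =-17735469 / 143360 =-123.71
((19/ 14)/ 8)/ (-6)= -19/ 672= -0.03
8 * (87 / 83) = 696 / 83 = 8.39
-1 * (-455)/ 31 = 455/ 31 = 14.68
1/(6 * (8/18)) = 3/8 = 0.38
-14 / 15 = -0.93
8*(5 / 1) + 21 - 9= 52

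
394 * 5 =1970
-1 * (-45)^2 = -2025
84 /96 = 7 /8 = 0.88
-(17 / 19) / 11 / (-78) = 17 / 16302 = 0.00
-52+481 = 429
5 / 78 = 0.06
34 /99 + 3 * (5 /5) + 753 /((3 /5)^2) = 207406 /99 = 2095.01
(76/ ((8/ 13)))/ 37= 3.34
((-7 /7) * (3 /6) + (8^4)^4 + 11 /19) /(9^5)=10696049115004931 /2243862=4766803446.47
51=51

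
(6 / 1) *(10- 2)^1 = 48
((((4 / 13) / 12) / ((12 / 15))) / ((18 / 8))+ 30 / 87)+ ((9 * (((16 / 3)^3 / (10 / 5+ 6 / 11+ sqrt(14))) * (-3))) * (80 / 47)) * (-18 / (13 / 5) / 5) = -20318383243 / 6219369+ 71368704 * sqrt(14) / 55601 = 1535.79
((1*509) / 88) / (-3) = -509 / 264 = -1.93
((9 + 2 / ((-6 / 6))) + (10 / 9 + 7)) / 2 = 68 / 9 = 7.56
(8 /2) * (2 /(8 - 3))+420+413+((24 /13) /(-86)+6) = 2349417 /2795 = 840.58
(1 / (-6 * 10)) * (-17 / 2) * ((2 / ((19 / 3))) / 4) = 17 / 1520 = 0.01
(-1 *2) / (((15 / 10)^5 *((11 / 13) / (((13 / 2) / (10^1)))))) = -2704 / 13365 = -0.20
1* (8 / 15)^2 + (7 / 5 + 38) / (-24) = -2443 / 1800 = -1.36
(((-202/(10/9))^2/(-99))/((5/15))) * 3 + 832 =-597481/275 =-2172.66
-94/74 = -47/37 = -1.27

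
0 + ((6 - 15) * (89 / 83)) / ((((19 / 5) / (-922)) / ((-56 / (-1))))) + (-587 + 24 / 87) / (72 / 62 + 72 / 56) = 3178477391705 / 24284223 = 130886.52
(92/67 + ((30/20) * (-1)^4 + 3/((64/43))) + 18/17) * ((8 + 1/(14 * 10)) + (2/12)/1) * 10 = 1488394315/3061632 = 486.14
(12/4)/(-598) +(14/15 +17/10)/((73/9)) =34884/109135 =0.32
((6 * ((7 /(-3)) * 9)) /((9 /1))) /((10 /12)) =-84 /5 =-16.80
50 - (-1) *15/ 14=715/ 14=51.07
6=6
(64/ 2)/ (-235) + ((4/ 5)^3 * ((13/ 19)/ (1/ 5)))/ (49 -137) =-38328/ 245575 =-0.16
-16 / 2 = -8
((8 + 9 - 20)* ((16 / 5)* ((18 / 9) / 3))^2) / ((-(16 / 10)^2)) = 16 / 3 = 5.33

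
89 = 89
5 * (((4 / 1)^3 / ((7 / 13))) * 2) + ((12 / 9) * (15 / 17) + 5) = 142175 / 119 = 1194.75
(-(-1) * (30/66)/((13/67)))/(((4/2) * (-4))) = -335/1144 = -0.29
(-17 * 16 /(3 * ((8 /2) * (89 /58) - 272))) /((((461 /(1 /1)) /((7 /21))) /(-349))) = -1376456 /15994395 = -0.09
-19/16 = -1.19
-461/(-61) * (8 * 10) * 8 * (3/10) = 88512/61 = 1451.02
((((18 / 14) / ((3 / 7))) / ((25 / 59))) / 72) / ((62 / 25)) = 59 / 1488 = 0.04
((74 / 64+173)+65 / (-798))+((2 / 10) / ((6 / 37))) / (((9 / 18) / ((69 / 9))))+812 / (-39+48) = 6026669 / 21280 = 283.21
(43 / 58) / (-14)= -43 / 812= -0.05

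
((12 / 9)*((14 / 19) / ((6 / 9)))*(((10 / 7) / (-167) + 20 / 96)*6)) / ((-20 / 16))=-236 / 167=-1.41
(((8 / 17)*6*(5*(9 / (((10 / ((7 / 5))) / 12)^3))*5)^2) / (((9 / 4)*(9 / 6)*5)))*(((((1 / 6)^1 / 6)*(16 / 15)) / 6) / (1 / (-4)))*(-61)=38096319873024 / 166015625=229474.30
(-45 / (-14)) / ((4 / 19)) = 855 / 56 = 15.27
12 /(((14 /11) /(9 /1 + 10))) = 1254 /7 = 179.14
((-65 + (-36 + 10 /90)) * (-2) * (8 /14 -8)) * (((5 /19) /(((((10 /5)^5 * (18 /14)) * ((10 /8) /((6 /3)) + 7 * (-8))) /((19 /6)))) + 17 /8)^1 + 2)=-4658779112 /753543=-6182.50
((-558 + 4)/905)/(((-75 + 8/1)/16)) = 8864/60635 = 0.15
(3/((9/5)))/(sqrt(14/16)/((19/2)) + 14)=1444/12129 - 19 * sqrt(14)/84903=0.12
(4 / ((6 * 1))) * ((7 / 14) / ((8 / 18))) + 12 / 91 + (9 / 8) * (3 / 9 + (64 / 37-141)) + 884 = 4906243 / 6734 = 728.58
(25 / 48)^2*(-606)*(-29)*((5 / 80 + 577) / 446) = 16902160625 / 2740224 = 6168.17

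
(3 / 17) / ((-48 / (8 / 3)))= -1 / 102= -0.01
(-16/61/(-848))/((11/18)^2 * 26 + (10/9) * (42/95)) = 3078/101512967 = 0.00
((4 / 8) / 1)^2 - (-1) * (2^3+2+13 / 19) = 831 / 76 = 10.93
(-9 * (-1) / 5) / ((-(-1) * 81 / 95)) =19 / 9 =2.11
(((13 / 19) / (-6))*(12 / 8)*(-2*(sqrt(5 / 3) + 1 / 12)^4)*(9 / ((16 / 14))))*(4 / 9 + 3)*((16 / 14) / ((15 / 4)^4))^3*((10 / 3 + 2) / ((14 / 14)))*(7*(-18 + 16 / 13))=-13388187430813696 / 4193271894287109375 - 874389843214336*sqrt(15) / 4193271894287109375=-0.00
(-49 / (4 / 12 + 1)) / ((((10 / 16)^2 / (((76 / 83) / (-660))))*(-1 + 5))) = 3724 / 114125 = 0.03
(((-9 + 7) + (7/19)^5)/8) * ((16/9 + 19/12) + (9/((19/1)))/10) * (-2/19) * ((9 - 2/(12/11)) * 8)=2473869674141/482690739060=5.13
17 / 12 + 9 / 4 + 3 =20 / 3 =6.67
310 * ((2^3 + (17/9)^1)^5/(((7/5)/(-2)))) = -41879466.43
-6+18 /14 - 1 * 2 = -47 /7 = -6.71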